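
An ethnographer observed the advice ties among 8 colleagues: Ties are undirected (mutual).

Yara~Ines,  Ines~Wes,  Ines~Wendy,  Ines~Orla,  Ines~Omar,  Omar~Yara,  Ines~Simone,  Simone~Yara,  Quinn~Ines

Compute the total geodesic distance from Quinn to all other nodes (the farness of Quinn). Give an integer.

13

Distances from Quinn: Ines:1, Omar:2, Orla:2, Simone:2, Wendy:2, Wes:2, Yara:2.
Sum = 1 + 2 + 2 + 2 + 2 + 2 + 2 = 13.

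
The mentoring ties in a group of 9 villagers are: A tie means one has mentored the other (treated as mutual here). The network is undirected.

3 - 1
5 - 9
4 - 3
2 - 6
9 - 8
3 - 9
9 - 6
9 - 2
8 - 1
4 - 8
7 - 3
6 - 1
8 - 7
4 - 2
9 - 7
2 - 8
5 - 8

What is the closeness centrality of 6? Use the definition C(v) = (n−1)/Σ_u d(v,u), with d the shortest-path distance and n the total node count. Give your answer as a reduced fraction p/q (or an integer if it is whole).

8/13

Distances from 6: 1:1, 2:1, 3:2, 4:2, 5:2, 7:2, 8:2, 9:1. Sum = 13.
n = 9, so closeness = 8/13.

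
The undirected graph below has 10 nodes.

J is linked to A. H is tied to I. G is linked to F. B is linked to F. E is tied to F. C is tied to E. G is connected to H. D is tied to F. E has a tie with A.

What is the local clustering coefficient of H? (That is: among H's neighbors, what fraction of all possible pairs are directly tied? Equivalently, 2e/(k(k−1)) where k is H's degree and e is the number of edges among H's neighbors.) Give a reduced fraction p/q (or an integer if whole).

H's neighbors: G and I (k = 2).
Possible neighbor pairs: C(2,2) = 1. Edges among them: none → e = 0.
Clustering(H) = 0/1.

0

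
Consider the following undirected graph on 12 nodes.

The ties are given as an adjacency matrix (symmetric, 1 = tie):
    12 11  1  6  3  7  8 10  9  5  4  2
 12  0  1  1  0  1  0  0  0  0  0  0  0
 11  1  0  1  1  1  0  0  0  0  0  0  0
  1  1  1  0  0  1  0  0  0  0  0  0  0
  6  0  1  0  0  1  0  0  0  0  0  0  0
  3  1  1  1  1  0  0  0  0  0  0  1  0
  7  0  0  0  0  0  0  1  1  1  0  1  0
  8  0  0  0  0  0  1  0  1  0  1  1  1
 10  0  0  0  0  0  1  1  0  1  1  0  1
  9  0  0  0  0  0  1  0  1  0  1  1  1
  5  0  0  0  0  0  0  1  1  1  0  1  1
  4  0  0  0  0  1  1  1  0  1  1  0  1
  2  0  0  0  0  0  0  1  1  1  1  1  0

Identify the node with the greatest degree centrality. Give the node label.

Degrees — 1:3, 2:5, 3:5, 4:6, 5:5, 6:2, 7:4, 8:5, 9:5, 10:5, 11:4, 12:3.
The maximum is 6, attained only by 4.

4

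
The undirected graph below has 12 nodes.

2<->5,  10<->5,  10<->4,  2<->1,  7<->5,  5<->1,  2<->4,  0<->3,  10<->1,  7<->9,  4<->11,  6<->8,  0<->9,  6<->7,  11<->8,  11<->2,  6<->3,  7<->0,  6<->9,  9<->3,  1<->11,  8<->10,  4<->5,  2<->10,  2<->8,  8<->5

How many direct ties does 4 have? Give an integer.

4

4 is directly tied to 2, 5, 10, and 11. That is 4 neighbors, so the degree of 4 is 4.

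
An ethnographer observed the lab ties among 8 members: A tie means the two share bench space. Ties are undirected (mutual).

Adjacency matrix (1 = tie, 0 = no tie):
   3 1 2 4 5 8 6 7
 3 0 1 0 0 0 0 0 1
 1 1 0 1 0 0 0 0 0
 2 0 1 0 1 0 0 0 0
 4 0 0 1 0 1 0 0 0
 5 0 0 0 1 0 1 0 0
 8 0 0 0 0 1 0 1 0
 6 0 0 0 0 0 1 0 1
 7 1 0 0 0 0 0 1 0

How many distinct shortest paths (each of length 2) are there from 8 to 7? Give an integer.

The shortest distance is 2, and the only length-2 path is 8–6–7. So there is exactly 1 shortest path.

1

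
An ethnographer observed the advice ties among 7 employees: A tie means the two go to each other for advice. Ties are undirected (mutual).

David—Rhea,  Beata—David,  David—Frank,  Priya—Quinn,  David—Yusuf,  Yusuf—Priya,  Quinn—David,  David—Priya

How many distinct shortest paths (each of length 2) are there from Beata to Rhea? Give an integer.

1

The shortest distance is 2, and the only length-2 path is Beata–David–Rhea. So there is exactly 1 shortest path.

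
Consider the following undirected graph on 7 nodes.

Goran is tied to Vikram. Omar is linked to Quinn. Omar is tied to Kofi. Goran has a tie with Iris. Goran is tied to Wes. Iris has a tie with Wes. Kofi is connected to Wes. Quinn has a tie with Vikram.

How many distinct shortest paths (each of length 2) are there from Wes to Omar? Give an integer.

1

The shortest distance is 2, and the only length-2 path is Wes–Kofi–Omar. So there is exactly 1 shortest path.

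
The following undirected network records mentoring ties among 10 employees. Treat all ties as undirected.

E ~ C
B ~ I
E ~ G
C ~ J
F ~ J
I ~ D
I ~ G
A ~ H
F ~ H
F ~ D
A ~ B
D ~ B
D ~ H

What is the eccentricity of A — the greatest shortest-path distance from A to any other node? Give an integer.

4

Distances from A: B:1, C:4, D:2, E:4, F:2, G:3, H:1, I:2, J:3.
The largest is 4 (to E and C), so the eccentricity of A is 4.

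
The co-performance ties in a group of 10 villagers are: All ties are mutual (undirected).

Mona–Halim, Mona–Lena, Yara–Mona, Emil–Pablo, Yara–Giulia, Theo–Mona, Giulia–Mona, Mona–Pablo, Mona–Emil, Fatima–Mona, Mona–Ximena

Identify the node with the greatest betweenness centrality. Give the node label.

Unnormalized betweenness of each node: Emil:0, Fatima:0, Giulia:0, Halim:0, Lena:0, Mona:34, Pablo:0, Theo:0, Ximena:0, Yara:0.
Mona has the largest value, 34, making it the main broker — the node through which the most shortest paths run.

Mona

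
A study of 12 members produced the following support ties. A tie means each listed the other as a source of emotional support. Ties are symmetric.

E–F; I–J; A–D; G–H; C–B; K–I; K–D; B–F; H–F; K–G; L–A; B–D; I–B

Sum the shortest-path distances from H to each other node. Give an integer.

Distances from H: A:4, B:2, C:3, D:3, E:2, F:1, G:1, I:3, J:4, K:2, L:5.
Sum = 4 + 2 + 3 + 3 + 2 + 1 + 1 + 3 + 4 + 2 + 5 = 30.

30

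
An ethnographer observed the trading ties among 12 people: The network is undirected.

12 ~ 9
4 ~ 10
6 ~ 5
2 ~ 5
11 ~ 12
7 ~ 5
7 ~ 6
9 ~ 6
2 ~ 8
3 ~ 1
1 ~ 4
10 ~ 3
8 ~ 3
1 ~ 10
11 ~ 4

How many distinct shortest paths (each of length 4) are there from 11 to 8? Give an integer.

2

The shortest distance is 4. The length-4 paths are: 11–4–10–3–8; 11–4–1–3–8.
That gives 2 distinct shortest paths.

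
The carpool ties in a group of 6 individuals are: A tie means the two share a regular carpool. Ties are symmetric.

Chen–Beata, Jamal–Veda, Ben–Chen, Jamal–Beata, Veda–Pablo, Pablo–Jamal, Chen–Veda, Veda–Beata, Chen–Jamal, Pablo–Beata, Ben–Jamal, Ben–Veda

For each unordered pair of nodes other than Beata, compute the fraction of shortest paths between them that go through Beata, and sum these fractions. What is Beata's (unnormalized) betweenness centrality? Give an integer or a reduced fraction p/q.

Pairs whose geodesics pass through Beata — Pablo–Chen: 1/3.
All other pairs contribute 0.
Summing the contributions gives betweenness(Beata) = 1/3.

1/3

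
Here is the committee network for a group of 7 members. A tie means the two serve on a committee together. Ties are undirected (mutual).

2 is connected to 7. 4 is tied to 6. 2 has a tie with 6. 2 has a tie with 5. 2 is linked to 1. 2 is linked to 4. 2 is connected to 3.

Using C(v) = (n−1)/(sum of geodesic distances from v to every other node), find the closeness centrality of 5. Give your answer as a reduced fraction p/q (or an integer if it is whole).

6/11

Distances from 5: 1:2, 2:1, 3:2, 4:2, 6:2, 7:2. Sum = 11.
n = 7, so closeness = 6/11.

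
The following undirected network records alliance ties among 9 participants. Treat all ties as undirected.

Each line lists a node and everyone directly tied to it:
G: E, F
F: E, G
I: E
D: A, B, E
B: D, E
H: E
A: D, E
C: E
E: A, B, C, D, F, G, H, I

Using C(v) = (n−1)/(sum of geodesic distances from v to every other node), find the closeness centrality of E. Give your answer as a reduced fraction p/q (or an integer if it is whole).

1

Distances from E: A:1, B:1, C:1, D:1, F:1, G:1, H:1, I:1. Sum = 8.
n = 9, so closeness = 8/8 = 1.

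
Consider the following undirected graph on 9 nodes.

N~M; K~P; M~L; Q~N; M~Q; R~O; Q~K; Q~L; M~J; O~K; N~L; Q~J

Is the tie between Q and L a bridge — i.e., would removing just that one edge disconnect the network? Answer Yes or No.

No

Even without that edge, Q still reaches L via Q – N – L, so the network stays connected. Not a bridge.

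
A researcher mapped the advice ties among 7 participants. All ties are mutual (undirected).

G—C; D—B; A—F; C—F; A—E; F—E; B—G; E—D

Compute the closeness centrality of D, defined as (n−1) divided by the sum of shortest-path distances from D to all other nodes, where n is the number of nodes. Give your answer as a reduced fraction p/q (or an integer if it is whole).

6/11

Distances from D: A:2, B:1, C:3, E:1, F:2, G:2. Sum = 11.
n = 7, so closeness = 6/11.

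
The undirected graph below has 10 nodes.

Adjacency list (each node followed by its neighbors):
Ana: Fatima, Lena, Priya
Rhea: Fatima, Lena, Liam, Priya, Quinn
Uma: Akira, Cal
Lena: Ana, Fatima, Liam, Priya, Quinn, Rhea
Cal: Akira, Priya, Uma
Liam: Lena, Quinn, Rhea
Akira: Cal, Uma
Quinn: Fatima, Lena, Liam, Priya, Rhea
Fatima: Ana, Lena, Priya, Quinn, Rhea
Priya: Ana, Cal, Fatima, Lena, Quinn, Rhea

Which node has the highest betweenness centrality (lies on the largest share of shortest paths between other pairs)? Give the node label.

Unnormalized betweenness of each node: Akira:0, Ana:0, Cal:14, Fatima:2/3, Lena:10/3, Liam:0, Priya:56/3, Quinn:5/3, Rhea:5/3, Uma:0.
Priya has the largest value, 56/3, making it the main broker — the node through which the most shortest paths run.

Priya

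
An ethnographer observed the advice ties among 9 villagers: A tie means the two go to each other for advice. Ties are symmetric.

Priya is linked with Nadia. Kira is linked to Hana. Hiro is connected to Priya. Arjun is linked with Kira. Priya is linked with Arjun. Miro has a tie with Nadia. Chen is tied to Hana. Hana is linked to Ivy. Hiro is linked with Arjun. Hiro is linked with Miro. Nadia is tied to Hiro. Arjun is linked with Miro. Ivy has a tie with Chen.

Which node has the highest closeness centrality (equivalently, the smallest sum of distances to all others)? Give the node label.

Farness (sum of distances to all others) for each node — Arjun:14, Chen:24, Hana:18, Hiro:17, Ivy:24, Kira:15, Miro:18, Nadia:22, Priya:18.
The smallest farness is 14, for Arjun, so Arjun has the highest closeness.

Arjun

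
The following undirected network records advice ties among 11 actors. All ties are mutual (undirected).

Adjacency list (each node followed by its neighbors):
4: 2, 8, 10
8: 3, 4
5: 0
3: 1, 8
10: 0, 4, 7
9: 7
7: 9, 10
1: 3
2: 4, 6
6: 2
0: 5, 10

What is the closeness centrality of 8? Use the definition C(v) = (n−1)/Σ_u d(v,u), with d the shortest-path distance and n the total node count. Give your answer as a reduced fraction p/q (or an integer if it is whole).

2/5

Distances from 8: 0:3, 1:2, 2:2, 3:1, 4:1, 5:4, 6:3, 7:3, 9:4, 10:2. Sum = 25.
n = 11, so closeness = 10/25 = 2/5.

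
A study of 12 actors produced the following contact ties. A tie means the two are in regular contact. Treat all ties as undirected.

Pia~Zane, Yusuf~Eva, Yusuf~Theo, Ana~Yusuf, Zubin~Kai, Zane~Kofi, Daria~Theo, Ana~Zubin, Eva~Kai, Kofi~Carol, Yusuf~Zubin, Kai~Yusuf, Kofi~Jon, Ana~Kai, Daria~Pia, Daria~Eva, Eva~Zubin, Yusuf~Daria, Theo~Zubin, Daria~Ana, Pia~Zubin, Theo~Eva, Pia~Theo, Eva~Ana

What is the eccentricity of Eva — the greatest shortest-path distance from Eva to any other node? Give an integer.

5

Distances from Eva: Ana:1, Carol:5, Daria:1, Jon:5, Kai:1, Kofi:4, Pia:2, Theo:1, Yusuf:1, Zane:3, Zubin:1.
The largest is 5 (to Jon and Carol), so the eccentricity of Eva is 5.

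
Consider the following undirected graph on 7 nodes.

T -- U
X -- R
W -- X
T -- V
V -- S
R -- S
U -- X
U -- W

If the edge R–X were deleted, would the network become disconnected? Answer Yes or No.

No

Even without that edge, R still reaches X via R – S – V – T – U – X, so the network stays connected. Not a bridge.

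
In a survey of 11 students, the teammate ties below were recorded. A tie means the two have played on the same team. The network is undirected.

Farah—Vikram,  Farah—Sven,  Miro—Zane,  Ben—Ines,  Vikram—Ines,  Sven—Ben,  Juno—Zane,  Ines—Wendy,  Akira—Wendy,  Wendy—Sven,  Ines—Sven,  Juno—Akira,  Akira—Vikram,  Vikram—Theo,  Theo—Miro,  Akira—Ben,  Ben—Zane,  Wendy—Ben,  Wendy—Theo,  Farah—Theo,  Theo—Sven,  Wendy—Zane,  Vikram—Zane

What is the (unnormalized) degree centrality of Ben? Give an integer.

5

Ben is directly tied to Akira, Ines, Sven, Wendy, and Zane. That is 5 neighbors, so the degree of Ben is 5.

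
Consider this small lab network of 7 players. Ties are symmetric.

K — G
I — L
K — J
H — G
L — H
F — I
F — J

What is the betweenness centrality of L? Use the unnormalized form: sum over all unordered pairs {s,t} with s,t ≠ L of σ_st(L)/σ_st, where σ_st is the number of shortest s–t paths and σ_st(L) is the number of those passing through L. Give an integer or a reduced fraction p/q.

3

Pairs whose geodesics pass through L — G–I: 1; H–I: 1; H–F: 1.
All other pairs contribute 0.
Summing the contributions gives betweenness(L) = 3.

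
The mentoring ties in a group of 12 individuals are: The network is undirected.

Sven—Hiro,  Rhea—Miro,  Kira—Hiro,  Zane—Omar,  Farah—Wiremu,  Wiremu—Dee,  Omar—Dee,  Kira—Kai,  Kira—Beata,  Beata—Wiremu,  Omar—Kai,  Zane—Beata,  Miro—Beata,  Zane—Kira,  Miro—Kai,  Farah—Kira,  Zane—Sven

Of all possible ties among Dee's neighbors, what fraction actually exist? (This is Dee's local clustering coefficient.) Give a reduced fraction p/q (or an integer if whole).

0

Dee's neighbors: Omar and Wiremu (k = 2).
Possible neighbor pairs: C(2,2) = 1. Edges among them: none → e = 0.
Clustering(Dee) = 0/1.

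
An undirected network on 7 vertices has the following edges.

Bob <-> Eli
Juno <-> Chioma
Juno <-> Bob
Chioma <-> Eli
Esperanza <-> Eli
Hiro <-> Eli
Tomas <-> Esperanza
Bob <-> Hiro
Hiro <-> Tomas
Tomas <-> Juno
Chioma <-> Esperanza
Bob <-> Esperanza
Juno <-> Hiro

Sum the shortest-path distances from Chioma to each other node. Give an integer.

Distances from Chioma: Bob:2, Eli:1, Esperanza:1, Hiro:2, Juno:1, Tomas:2.
Sum = 2 + 1 + 1 + 2 + 1 + 2 = 9.

9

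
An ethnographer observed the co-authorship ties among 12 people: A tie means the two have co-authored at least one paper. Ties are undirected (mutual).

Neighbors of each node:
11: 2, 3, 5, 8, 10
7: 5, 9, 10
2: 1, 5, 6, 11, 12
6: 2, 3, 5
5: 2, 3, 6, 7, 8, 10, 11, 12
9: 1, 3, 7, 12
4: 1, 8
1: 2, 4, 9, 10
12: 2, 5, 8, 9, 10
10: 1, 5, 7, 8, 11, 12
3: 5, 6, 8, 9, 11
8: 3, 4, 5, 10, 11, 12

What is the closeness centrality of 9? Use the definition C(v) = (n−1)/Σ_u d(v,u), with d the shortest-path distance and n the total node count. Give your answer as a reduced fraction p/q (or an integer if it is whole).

Distances from 9: 1:1, 2:2, 3:1, 4:2, 5:2, 6:2, 7:1, 8:2, 10:2, 11:2, 12:1. Sum = 18.
n = 12, so closeness = 11/18.

11/18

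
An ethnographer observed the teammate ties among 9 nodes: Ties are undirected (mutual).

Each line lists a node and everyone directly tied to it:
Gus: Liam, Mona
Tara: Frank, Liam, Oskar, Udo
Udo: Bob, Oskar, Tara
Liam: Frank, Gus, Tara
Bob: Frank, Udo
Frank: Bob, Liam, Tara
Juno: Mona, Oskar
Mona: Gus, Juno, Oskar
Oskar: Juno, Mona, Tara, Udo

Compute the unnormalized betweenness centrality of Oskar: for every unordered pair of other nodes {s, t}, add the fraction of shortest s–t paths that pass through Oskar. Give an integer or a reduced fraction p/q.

Pairs whose geodesics pass through Oskar — Juno–Liam: 1/2; Juno–Frank: 1; Juno–Bob: 1; Juno–Udo: 1; Juno–Tara: 1; Mona–Frank: 1/2; Mona–Bob: 1; Mona–Udo: 1; Mona–Tara: 1; Gus–Udo: 1/2.
All other pairs contribute 0.
Summing the contributions gives betweenness(Oskar) = 17/2.

17/2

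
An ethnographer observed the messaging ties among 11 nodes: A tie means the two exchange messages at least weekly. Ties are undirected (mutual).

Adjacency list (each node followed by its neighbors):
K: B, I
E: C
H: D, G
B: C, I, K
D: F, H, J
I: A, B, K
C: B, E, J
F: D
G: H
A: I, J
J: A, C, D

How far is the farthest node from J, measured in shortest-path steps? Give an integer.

3

Distances from J: A:1, B:2, C:1, D:1, E:2, F:2, G:3, H:2, I:2, K:3.
The largest is 3 (to K and G), so the eccentricity of J is 3.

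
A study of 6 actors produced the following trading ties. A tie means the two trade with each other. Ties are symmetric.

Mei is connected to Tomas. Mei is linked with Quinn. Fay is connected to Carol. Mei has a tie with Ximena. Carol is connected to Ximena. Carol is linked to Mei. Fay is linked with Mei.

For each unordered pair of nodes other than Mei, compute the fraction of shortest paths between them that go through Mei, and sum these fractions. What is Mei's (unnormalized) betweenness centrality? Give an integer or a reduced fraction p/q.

15/2

Pairs whose geodesics pass through Mei — Tomas–Quinn: 1; Tomas–Ximena: 1; Tomas–Carol: 1; Tomas–Fay: 1; Quinn–Ximena: 1; Quinn–Carol: 1; Quinn–Fay: 1; Ximena–Fay: 1/2.
All other pairs contribute 0.
Summing the contributions gives betweenness(Mei) = 15/2.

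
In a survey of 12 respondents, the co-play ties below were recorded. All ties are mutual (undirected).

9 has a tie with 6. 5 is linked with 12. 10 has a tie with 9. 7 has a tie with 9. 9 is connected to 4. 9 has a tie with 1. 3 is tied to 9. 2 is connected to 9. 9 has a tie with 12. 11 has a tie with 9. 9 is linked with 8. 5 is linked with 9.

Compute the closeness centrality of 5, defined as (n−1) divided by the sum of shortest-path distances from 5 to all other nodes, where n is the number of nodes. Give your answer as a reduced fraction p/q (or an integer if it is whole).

Distances from 5: 1:2, 2:2, 3:2, 4:2, 6:2, 7:2, 8:2, 9:1, 10:2, 11:2, 12:1. Sum = 20.
n = 12, so closeness = 11/20.

11/20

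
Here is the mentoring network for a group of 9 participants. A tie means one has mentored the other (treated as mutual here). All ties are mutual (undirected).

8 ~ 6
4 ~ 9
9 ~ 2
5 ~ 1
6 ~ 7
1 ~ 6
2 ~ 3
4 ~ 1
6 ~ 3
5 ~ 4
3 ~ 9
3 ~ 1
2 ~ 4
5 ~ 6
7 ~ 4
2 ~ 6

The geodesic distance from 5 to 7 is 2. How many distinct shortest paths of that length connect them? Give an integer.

The shortest distance is 2. The length-2 paths are: 5–6–7; 5–4–7.
That gives 2 distinct shortest paths.

2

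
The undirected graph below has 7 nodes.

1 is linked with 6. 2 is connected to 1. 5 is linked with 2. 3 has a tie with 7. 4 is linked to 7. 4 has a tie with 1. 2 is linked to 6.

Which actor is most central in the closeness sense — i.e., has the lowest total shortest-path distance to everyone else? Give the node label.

1

Farness (sum of distances to all others) for each node — 1:10, 2:12, 3:19, 4:11, 5:17, 6:13, 7:14.
The smallest farness is 10, for 1, so 1 has the highest closeness.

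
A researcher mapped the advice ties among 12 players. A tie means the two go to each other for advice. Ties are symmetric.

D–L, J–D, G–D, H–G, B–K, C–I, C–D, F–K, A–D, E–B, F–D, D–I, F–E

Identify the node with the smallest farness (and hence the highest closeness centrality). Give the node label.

Farness (sum of distances to all others) for each node — A:26, B:36, C:25, D:16, E:28, F:20, G:24, H:34, I:25, J:26, K:28, L:26.
The smallest farness is 16, for D, so D has the highest closeness.

D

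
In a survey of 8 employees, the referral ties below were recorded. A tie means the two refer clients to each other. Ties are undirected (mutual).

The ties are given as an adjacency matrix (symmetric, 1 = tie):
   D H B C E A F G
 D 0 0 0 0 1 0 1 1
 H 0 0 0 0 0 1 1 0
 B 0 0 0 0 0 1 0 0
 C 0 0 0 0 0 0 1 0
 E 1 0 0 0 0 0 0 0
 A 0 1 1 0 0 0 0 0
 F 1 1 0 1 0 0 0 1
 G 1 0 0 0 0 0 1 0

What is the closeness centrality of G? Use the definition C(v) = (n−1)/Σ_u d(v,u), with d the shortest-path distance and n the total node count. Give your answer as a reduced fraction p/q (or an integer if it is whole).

7/15

Distances from G: A:3, B:4, C:2, D:1, E:2, F:1, H:2. Sum = 15.
n = 8, so closeness = 7/15.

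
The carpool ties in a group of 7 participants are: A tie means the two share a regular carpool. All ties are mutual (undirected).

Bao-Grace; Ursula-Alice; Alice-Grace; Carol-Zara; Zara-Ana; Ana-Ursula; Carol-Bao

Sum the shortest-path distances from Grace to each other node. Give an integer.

Distances from Grace: Alice:1, Ana:3, Bao:1, Carol:2, Ursula:2, Zara:3.
Sum = 1 + 3 + 1 + 2 + 2 + 3 = 12.

12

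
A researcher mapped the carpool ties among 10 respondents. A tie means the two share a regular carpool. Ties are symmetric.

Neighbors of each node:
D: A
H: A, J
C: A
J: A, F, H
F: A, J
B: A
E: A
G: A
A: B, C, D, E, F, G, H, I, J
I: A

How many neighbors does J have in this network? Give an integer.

J is directly tied to A, F, and H. That is 3 neighbors, so the degree of J is 3.

3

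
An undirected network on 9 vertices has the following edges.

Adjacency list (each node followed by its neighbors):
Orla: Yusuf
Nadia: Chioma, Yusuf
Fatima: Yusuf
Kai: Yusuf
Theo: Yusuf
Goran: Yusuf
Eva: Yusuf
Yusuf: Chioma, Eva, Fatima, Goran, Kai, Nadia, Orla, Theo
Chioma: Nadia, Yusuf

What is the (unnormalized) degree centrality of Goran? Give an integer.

1

Goran is directly tied to Yusuf. That is 1 neighbor, so the degree of Goran is 1.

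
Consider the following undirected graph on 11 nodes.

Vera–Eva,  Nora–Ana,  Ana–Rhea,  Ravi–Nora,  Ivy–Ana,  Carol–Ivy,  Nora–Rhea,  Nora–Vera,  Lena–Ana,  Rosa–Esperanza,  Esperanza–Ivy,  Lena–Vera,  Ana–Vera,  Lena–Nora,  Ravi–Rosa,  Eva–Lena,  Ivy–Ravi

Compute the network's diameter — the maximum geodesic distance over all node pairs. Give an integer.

4

Eccentricity of each node (its greatest distance to any other): Ana:3, Carol:4, Esperanza:4, Eva:4, Ivy:3, Lena:3, Nora:3, Ravi:3, Rhea:3, Rosa:4, Vera:3.
The maximum eccentricity is 4, realized for instance by the pair Carol–Eva via Carol – Ivy – Ana – Vera – Eva. So the diameter is 4.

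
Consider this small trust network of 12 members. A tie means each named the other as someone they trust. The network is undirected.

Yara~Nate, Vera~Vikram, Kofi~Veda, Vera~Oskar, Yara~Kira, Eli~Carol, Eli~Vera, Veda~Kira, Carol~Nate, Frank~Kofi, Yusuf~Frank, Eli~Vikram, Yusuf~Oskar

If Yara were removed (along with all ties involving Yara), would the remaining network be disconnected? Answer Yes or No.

No

Even without Yara, every remaining node can still reach every other (the residual graph is connected), so Yara is not a cut vertex.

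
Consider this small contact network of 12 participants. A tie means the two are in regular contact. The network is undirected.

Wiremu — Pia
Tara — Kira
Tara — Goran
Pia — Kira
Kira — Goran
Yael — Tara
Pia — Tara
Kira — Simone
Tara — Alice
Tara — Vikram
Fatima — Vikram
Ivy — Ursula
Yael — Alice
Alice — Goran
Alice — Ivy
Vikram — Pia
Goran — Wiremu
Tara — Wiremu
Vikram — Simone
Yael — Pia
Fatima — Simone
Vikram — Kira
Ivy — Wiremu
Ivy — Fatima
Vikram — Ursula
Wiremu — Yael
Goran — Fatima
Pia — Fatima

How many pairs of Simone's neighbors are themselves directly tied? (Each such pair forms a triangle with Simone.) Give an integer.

Simone's neighbors: Fatima, Kira, and Vikram.
Neighbor pairs that are themselves tied: Simone–Fatima–Vikram; Simone–Kira–Vikram. Each forms one triangle with Simone, for 2 in total.

2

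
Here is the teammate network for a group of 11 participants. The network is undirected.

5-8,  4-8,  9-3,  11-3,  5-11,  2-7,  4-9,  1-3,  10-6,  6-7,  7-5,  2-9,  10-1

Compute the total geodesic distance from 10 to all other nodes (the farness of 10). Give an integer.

26

Distances from 10: 1:1, 2:3, 3:2, 4:4, 5:3, 6:1, 7:2, 8:4, 9:3, 11:3.
Sum = 1 + 3 + 2 + 4 + 3 + 1 + 2 + 4 + 3 + 3 = 26.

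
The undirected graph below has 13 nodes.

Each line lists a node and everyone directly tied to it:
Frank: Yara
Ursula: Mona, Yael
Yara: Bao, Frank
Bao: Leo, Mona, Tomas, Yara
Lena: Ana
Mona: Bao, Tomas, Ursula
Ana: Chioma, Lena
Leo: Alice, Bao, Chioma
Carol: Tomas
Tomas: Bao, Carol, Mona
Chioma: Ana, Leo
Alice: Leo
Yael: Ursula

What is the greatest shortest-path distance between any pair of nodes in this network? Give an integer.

7

Eccentricity of each node (its greatest distance to any other): Alice:5, Ana:6, Bao:4, Carol:6, Chioma:5, Frank:6, Lena:7, Leo:4, Mona:5, Tomas:5, Ursula:6, Yael:7, Yara:5.
The maximum eccentricity is 7, realized for instance by the pair Lena–Yael via Lena – Ana – Chioma – Leo – Bao – Mona – Ursula – Yael. So the diameter is 7.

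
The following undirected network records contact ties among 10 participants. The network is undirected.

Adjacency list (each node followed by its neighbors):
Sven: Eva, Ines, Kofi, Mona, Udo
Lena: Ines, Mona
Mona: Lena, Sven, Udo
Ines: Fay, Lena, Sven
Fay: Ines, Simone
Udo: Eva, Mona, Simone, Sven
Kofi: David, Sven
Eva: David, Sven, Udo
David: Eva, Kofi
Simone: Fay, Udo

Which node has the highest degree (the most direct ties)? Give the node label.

Degrees — David:2, Eva:3, Fay:2, Ines:3, Kofi:2, Lena:2, Mona:3, Simone:2, Sven:5, Udo:4.
The maximum is 5, attained only by Sven.

Sven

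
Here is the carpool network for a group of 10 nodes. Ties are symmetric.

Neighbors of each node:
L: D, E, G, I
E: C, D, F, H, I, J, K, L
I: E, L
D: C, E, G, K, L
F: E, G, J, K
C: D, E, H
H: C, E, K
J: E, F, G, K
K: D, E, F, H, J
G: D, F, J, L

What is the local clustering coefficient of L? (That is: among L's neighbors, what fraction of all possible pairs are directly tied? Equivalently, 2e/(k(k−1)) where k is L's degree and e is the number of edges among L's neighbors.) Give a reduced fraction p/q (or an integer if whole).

1/2

L's neighbors: D, E, G, and I (k = 4).
Possible neighbor pairs: C(4,2) = 6. Edges among them: D–E, D–G, E–I → e = 3.
Clustering(L) = 3/6 = 1/2.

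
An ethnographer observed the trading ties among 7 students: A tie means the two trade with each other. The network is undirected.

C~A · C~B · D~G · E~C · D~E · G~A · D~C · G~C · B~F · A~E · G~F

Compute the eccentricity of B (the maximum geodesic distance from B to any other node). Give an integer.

Distances from B: A:2, C:1, D:2, E:2, F:1, G:2.
The largest is 2 (to A, G, D, and E), so the eccentricity of B is 2.

2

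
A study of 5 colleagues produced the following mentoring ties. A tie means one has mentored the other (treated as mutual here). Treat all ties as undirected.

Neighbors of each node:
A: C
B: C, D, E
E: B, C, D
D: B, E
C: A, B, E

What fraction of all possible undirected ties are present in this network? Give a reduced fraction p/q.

3/5

There are 6 edges and 5 nodes, so the maximum possible is C(5,2) = 10.
Density = 6/10 = 3/5.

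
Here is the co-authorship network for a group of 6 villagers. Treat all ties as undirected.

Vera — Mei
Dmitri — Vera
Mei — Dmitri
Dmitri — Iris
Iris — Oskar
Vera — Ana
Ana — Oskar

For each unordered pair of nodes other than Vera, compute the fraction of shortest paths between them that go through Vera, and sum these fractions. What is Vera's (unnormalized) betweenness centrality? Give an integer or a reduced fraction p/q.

5/2

Pairs whose geodesics pass through Vera — Dmitri–Ana: 1; Mei–Ana: 1; Mei–Oskar: 1/2.
All other pairs contribute 0.
Summing the contributions gives betweenness(Vera) = 5/2.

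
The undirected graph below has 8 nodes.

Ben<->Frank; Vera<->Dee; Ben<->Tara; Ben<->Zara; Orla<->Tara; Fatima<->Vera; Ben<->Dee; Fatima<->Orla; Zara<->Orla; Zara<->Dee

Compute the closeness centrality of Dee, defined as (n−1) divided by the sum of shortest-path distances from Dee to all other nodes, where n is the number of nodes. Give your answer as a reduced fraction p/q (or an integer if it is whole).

Distances from Dee: Ben:1, Fatima:2, Frank:2, Orla:2, Tara:2, Vera:1, Zara:1. Sum = 11.
n = 8, so closeness = 7/11.

7/11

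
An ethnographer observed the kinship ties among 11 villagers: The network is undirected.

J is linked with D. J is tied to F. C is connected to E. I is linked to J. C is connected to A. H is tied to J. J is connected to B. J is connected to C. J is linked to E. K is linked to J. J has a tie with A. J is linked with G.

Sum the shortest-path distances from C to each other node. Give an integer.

Distances from C: A:1, B:2, D:2, E:1, F:2, G:2, H:2, I:2, J:1, K:2.
Sum = 1 + 2 + 2 + 1 + 2 + 2 + 2 + 2 + 1 + 2 = 17.

17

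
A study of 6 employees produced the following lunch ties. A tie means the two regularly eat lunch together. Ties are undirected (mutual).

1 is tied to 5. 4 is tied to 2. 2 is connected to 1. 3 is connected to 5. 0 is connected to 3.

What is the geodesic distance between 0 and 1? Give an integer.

One shortest route is 0 – 3 – 5 – 1, which uses 3 edges, and at distance 2 from 0 we only reach {5}, which does not include 1. So d(0,1) = 3.

3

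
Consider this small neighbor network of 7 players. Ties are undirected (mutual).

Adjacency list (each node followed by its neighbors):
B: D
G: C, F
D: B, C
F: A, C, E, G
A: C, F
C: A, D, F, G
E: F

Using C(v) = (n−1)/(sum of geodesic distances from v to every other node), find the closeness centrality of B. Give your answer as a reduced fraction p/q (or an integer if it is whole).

3/8

Distances from B: A:3, C:2, D:1, E:4, F:3, G:3. Sum = 16.
n = 7, so closeness = 6/16 = 3/8.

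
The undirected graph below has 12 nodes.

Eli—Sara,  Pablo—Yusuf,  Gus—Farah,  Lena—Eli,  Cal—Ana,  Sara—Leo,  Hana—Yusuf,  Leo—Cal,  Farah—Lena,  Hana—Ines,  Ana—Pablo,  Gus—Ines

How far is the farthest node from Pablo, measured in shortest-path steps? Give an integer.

Distances from Pablo: Ana:1, Cal:2, Eli:5, Farah:5, Gus:4, Hana:2, Ines:3, Lena:6, Leo:3, Sara:4, Yusuf:1.
The largest is 6 (to Lena), so the eccentricity of Pablo is 6.

6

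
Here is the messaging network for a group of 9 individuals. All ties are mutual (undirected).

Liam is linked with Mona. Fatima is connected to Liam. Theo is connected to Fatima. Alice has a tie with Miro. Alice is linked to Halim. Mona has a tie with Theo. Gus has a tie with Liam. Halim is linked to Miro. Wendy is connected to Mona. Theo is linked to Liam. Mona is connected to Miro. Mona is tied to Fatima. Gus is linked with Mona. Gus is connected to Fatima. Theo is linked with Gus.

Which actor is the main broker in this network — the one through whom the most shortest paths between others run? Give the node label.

Mona

Unnormalized betweenness of each node: Alice:0, Fatima:0, Gus:0, Halim:0, Liam:0, Miro:12, Mona:19, Theo:0, Wendy:0.
Mona has the largest value, 19, making it the main broker — the node through which the most shortest paths run.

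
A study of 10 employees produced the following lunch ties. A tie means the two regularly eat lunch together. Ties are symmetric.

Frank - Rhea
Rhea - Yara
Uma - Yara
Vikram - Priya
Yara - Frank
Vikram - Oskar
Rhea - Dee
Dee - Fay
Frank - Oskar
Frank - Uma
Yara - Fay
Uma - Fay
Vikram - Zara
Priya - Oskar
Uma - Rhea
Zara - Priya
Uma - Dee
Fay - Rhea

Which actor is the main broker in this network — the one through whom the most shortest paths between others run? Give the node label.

Unnormalized betweenness of each node: Dee:0, Fay:1/3, Frank:20, Oskar:18, Priya:7/2, Rhea:9/2, Uma:9/2, Vikram:7/2, Yara:5/3, Zara:0.
Frank has the largest value, 20, making it the main broker — the node through which the most shortest paths run.

Frank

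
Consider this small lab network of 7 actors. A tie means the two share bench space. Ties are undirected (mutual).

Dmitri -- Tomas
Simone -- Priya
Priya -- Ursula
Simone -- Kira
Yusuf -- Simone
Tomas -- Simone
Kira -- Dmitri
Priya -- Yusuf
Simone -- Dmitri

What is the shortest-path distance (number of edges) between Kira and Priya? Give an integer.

One shortest route is Kira – Simone – Priya, which uses 2 edges, and Kira and Priya are not directly tied, so nothing shorter exists. So d(Kira,Priya) = 2.

2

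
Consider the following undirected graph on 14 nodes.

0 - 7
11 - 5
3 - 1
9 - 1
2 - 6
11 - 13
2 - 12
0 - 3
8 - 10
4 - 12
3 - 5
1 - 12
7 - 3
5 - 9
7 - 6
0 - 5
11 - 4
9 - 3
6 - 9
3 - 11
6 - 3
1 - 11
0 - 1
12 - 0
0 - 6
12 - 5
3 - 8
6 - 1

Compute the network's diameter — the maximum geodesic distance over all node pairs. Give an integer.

4

Eccentricity of each node (its greatest distance to any other): 0:3, 1:3, 2:4, 3:2, 4:4, 5:3, 6:3, 7:3, 8:3, 9:3, 10:4, 11:3, 12:4, 13:4.
The maximum eccentricity is 4, realized for instance by the pair 2–13 via 2 – 12 – 5 – 11 – 13. So the diameter is 4.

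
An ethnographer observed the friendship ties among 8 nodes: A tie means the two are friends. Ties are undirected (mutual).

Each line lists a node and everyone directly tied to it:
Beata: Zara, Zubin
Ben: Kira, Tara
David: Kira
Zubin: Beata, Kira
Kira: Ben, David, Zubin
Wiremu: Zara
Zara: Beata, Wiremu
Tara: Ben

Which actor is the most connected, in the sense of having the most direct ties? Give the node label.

Degrees — Beata:2, Ben:2, David:1, Kira:3, Tara:1, Wiremu:1, Zara:2, Zubin:2.
The maximum is 3, attained only by Kira.

Kira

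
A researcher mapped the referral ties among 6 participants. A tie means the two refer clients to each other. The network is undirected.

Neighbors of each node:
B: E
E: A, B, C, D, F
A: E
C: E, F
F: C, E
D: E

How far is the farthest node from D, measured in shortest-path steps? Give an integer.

Distances from D: A:2, B:2, C:2, E:1, F:2.
The largest is 2 (to F, C, A, and B), so the eccentricity of D is 2.

2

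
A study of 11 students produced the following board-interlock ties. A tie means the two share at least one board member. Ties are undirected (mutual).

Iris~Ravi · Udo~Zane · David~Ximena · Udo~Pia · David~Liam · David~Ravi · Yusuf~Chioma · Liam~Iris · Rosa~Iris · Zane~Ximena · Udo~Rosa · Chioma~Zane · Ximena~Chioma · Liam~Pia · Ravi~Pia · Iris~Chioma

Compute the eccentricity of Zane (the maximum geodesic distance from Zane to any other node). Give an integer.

Distances from Zane: Chioma:1, David:2, Iris:2, Liam:3, Pia:2, Ravi:3, Rosa:2, Udo:1, Ximena:1, Yusuf:2.
The largest is 3 (to Ravi and Liam), so the eccentricity of Zane is 3.

3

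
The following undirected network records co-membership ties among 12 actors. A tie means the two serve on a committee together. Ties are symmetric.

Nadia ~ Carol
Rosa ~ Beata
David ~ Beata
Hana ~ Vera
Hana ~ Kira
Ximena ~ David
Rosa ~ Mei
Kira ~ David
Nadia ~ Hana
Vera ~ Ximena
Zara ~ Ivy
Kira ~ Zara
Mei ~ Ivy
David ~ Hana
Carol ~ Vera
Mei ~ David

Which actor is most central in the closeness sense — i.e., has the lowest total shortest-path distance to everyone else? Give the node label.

Farness (sum of distances to all others) for each node — Beata:26, Carol:34, David:18, Hana:20, Ivy:30, Kira:21, Mei:23, Nadia:28, Rosa:31, Vera:26, Ximena:24, Zara:27.
The smallest farness is 18, for David, so David has the highest closeness.

David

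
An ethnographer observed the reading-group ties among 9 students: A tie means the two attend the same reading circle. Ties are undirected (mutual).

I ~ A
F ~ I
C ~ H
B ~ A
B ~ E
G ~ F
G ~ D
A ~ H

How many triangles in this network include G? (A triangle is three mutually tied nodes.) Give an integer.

G's neighbors are D and F, but none of them are tied to each other, so no triangle contains G.

0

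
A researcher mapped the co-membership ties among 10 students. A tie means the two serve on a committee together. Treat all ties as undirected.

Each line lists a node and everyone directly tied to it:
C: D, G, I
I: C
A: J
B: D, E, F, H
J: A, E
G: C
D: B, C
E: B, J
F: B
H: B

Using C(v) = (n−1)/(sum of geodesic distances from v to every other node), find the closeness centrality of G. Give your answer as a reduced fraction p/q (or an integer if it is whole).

9/31

Distances from G: A:6, B:3, C:1, D:2, E:4, F:4, H:4, I:2, J:5. Sum = 31.
n = 10, so closeness = 9/31.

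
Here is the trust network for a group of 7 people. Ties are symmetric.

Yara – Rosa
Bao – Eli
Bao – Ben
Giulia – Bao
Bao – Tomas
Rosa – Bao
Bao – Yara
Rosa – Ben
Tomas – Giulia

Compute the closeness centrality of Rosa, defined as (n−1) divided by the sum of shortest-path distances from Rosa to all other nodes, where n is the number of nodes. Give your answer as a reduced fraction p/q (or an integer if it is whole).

2/3

Distances from Rosa: Bao:1, Ben:1, Eli:2, Giulia:2, Tomas:2, Yara:1. Sum = 9.
n = 7, so closeness = 6/9 = 2/3.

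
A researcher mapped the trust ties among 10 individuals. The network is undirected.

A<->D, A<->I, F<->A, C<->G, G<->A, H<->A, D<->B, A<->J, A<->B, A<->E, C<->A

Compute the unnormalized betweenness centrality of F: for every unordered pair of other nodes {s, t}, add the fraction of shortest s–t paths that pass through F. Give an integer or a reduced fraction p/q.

0

No shortest path between any pair of other nodes passes through F.
Summing the contributions gives betweenness(F) = 0.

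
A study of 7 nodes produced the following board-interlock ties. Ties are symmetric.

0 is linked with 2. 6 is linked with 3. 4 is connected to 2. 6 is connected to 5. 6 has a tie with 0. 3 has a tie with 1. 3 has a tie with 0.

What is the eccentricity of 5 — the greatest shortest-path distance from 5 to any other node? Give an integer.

Distances from 5: 0:2, 1:3, 2:3, 3:2, 4:4, 6:1.
The largest is 4 (to 4), so the eccentricity of 5 is 4.

4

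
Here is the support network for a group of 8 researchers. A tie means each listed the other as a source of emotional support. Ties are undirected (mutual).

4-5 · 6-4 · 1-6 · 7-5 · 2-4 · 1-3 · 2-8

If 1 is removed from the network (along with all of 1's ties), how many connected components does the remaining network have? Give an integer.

2

Without 1, the remaining ties split the others into: {2, 4, 5, 6, 7, 8}; {3}.
That's 2 separate components.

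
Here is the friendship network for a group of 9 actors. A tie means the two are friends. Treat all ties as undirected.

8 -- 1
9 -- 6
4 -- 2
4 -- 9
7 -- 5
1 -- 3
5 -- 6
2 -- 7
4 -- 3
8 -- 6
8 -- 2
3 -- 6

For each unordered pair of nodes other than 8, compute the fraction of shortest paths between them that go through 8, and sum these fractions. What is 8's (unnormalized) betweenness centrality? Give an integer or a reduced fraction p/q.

13/3

Pairs whose geodesics pass through 8 — 1–2: 1; 1–7: 1; 1–5: 1/2; 1–6: 1/2; 1–9: 1/3; 2–6: 1.
All other pairs contribute 0.
Summing the contributions gives betweenness(8) = 13/3.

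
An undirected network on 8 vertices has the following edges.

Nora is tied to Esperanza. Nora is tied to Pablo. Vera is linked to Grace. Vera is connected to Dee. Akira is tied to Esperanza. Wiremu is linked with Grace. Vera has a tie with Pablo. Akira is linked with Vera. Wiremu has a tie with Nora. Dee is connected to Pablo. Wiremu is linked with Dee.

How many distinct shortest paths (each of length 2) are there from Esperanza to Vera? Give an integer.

The shortest distance is 2, and the only length-2 path is Esperanza–Akira–Vera. So there is exactly 1 shortest path.

1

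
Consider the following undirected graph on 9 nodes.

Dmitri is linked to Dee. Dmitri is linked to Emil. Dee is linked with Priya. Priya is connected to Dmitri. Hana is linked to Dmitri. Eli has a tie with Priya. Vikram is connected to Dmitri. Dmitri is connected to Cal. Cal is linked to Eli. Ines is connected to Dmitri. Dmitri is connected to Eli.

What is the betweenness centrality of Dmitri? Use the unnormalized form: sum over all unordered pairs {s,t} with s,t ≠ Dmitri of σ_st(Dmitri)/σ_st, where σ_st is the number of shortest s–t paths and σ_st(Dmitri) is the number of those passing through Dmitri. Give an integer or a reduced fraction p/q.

Pairs whose geodesics pass through Dmitri — Hana–Priya: 1; Hana–Cal: 1; Hana–Ines: 1; Hana–Dee: 1; Hana–Eli: 1; Hana–Vikram: 1; Hana–Emil: 1; Priya–Cal: 1/2; Priya–Ines: 1; Priya–Vikram: 1; Priya–Emil: 1; Cal–Ines: 1; Cal–Dee: 1; Cal–Vikram: 1 … (+11 more pairs).
All other pairs contribute 0.
Summing the contributions gives betweenness(Dmitri) = 24.

24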